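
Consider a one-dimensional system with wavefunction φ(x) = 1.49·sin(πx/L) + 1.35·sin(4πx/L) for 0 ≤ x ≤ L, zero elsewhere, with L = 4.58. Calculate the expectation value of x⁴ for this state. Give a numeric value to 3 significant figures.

⟨x⁴⟩ = ∫ x⁴·|φ|² dx / ∫|φ|² dx (integrals over the domain).
On 0 ≤ x ≤ L (j ≠ l): ∫sin²(jπx/L) dx = L/2, ∫sin(jπx/L)·sin(lπx/L) dx = 0; diagonal moments ∫x·sin²(jπx/L) dx = L²/4, ∫x²·sin²(jπx/L) dx = L³·(1/6 − 1/(4j²π²)); cross terms ∫x·sin(jπx/L)·sin(lπx/L) dx = 0 for j + l even and −4jlL²/(π²(j² − l²)²) for j + l odd, ∫x²·sin(jπx/L)·sin(lπx/L) dx = (−1)^(j+l)·4jlL³/(π²(j² − l²)²); higher powers the same way via product-to-sum and parts.
State is unnormalized: ∫|φ|² dx = 9.2576, and ∫φ*·x⁴·φ dx = 504.86, so ⟨x⁴⟩ = 504.86 / 9.2576.
⟨x⁴⟩ = 54.535.

54.5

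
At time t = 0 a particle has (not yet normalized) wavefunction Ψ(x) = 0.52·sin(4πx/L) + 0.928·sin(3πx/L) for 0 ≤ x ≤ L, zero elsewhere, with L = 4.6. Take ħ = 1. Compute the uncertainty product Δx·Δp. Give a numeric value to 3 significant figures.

2.29

Δx = √(⟨x²⟩−⟨x⟩²), Δp = √(⟨p²⟩−⟨p⟩²).
On 0 ≤ x ≤ L (j ≠ l): ∫sin²(jπx/L) dx = L/2, ∫sin(jπx/L)·sin(lπx/L) dx = 0; diagonal moments ∫x·sin²(jπx/L) dx = L²/4, ∫x²·sin²(jπx/L) dx = L³·(1/6 − 1/(4j²π²)); cross terms ∫x·sin(jπx/L)·sin(lπx/L) dx = 0 for j + l even and −4jlL²/(π²(j² − l²)²) for j + l odd, ∫x²·sin(jπx/L)·sin(lπx/L) dx = (−1)^(j+l)·4jlL³/(π²(j² − l²)²); higher powers the same way via product-to-sum and parts. d²/dx² sin(jπx/L) = −(jπ/L)²·sin(jπx/L); on 0 ≤ x ≤ L, ∫sin²(jπx/L) dx = L/2 and ∫sin(jπx/L)·sin(lπx/L) dx = 0 for j ≠ l, so only diagonal terms survive in ∫|Ψ|² and ∫Ψ·Ψ″; ∫Ψ·Ψ′ dx = [Ψ²/2] between the walls = 0.
Normalization: ∫|Ψ|² dx = 2.6026.
⟨x⟩ = 1.5212, ⟨x²⟩ = 3.3642 ⇒ Δx = 1.0248.
⟨p⟩ = 0.0000, ⟨p²⟩ = 4.9780 ⇒ Δp = 2.2312.
Δx·Δp = 2.2864.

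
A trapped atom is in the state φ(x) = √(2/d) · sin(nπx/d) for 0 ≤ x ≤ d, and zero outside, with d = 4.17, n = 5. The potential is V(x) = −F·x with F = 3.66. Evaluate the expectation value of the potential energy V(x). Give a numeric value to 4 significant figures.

⟨V⟩ = ∫ V(x)·|φ|² dx.
With sin²θ = (1 − cos2θ)/2 on 0 ≤ x ≤ d: ∫sin²(nπx/d) dx = d/2, ∫x·sin²(nπx/d) dx = d²/4, ∫x²·sin²(nπx/d) dx = d³·(1/6 − 1/(4n²π²)); higher powers xᵏ the same way, integrating xᵏ·cos(2nπx/d) by parts.
⟨V⟩ = -7.6311.

-7.631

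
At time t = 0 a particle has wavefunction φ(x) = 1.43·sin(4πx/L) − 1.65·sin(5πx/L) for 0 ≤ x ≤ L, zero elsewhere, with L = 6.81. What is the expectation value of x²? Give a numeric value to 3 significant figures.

24.5

⟨x²⟩ = ∫ x²·|φ|² dx / ∫|φ|² dx (integrals over the domain).
On 0 ≤ x ≤ L (j ≠ l): ∫sin²(jπx/L) dx = L/2, ∫sin(jπx/L)·sin(lπx/L) dx = 0; diagonal moments ∫x·sin²(jπx/L) dx = L²/4, ∫x²·sin²(jπx/L) dx = L³·(1/6 − 1/(4j²π²)); cross terms ∫x·sin(jπx/L)·sin(lπx/L) dx = 0 for j + l even and −4jlL²/(π²(j² − l²)²) for j + l odd, ∫x²·sin(jπx/L)·sin(lπx/L) dx = (−1)^(j+l)·4jlL³/(π²(j² − l²)²); higher powers the same way via product-to-sum and parts.
State is unnormalized: ∫|φ|² dx = 16.233, and ∫φ*·x²·φ dx = 398.19, so ⟨x²⟩ = 398.19 / 16.233.
⟨x²⟩ = 24.530.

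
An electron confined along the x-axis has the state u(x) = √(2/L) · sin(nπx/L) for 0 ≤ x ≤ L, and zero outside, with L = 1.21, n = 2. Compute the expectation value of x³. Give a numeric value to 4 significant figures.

0.4092

⟨x³⟩ = ∫ x³·|u|² dx (integrals over the domain).
With sin²θ = (1 − cos2θ)/2 on 0 ≤ x ≤ L: ∫sin²(nπx/L) dx = L/2, ∫x·sin²(nπx/L) dx = L²/4, ∫x²·sin²(nπx/L) dx = L³·(1/6 − 1/(4n²π²)); higher powers xᵏ the same way, integrating xᵏ·cos(2nπx/L) by parts.
⟨x³⟩ = 0.40923.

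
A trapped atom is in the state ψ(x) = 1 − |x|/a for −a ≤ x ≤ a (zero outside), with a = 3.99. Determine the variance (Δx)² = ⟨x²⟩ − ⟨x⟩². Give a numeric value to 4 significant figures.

Compute ⟨x⟩ and ⟨x²⟩ separately, then (Δx)² = ⟨x²⟩ − ⟨x⟩².
ψ is even, so ∫ over [−a, a] = 2∫₀ᵃ with ψ = 1 − x/a there: ∫₀ᵃ (1 − x/a)² dx = a/3, ∫₀ᵃ x²(1 − x/a)² dx = a³/30, ∫₀ᵃ x⁴(1 − x/a)² dx = a⁵/105.
Normalization: ∫|ψ|² dx = 2.6600.
⟨x⟩ = 0.0000 and ⟨x²⟩ = 1.5920.
(Δx)² = 1.5920 − (0.0000)² = 1.5920.

1.592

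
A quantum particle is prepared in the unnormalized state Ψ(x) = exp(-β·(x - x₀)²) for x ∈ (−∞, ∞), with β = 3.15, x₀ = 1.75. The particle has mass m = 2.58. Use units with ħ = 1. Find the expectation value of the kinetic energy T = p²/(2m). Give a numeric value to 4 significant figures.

0.6105

T = −(ħ²/2m) d²/dx², so ⟨T⟩ = −(ħ²/2m) ∫ Ψ*·Ψ'' dx / ∫|Ψ|² dx; with m = 2.58.
Gaussian moments (u = x − x₀): ∫u^(2j)·e^(−2βu²) du = (2j−1)!!/(4β)^j · √(π/(2β)), odd powers integrate to 0; here √(π/(2β)) = 0.70616. Derivatives: d/dx e^(−βu²) = −2βu·e^(−βu²), d²/dx² e^(−βu²) = (4β²u² − 2β)·e^(−βu²).
State is unnormalized: ∫|Ψ|² dx = 0.70616, and ∫Ψ*·(−ħ²/2m · Ψ'') dx = 0.43109, so ⟨T⟩ = 0.43109 / 0.70616.
⟨T⟩ = 0.61047.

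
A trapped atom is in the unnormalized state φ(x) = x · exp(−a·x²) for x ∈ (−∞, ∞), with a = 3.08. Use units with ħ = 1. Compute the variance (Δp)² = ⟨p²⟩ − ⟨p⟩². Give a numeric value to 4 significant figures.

9.240

Compute ⟨p⟩ and ⟨p²⟩ separately; (Δp)² = ⟨p²⟩ − ⟨p⟩².
Expand each integrand as polynomial × e^(−2ax²) and use ∫x^(2j)·e^(−2ax²) dx = (2j−1)!!/(4a)^j · √(π/(2a)), odd powers → 0; here √(π/(2a)) = 0.71414. Differentiate with the product rule, d/dx e^(−ax²) = −2ax·e^(−ax²).
Normalization: ∫|φ|² dx = 0.057966.
⟨p⟩ = 0.0000 and ⟨p²⟩ = 9.2400.
(Δp)² = 9.2400 − (0.0000)² = 9.2400.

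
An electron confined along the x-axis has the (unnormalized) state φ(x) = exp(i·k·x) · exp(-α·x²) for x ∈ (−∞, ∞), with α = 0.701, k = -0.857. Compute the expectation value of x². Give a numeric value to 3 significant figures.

0.357

⟨x²⟩ = ∫ x²·|φ|² dx / ∫|φ|² dx (integrals over the domain).
Gaussian moments: ∫x^(2j)·e^(−2αx²) dx = (2j−1)!!/(4α)^j · √(π/(2α)), odd powers integrate to 0; here √(π/(2α)) = 1.4969.
State is unnormalized: ∫|φ|² dx = 1.4969, and ∫φ*·x²·φ dx = 0.53385, so ⟨x²⟩ = 0.53385 / 1.4969.
⟨x²⟩ = 0.35663.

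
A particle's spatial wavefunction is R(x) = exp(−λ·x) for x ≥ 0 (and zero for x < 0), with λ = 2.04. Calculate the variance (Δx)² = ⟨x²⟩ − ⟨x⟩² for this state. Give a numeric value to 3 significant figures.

0.0601

Compute ⟨x⟩ and ⟨x²⟩ separately, then (Δx)² = ⟨x²⟩ − ⟨x⟩².
Every integrand reduces to terms xʲ·e^(−2λx) on [0, ∞); use ∫₀^∞ xʲ·e^(−2λx) dx = j!/(2λ)^(j+1).
Normalization: ∫|R|² dx = 0.24510.
⟨x⟩ = 0.24510 and ⟨x²⟩ = 0.12015.
(Δx)² = 0.12015 − (0.24510)² = 0.060073.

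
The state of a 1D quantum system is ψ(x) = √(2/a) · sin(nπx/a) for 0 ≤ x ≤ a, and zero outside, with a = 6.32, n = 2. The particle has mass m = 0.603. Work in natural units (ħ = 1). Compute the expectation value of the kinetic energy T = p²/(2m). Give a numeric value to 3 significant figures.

0.820

T = −(ħ²/2m) d²/dx², so ⟨T⟩ = −(ħ²/2m) ∫ ψ*·ψ'' dx; with m = 0.603.
d/dx sin(nπx/a) = (nπ/a)·cos(nπx/a) and d²/dx² sin(nπx/a) = −(nπ/a)²·sin(nπx/a); on 0 ≤ x ≤ a, ∫sin²(nπx/a) dx = a/2 and ∫sin(nπx/a)·cos(nπx/a) dx = 0.
⟨T⟩ = 0.81956.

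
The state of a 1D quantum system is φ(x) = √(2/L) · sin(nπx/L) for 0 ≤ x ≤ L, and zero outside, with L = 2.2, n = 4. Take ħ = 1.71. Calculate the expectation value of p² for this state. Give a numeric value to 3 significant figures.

95.4

p² φ = −ħ² d²φ/dx²; ⟨p²⟩ = −ħ² ∫ φ*·φ'' dx.
d/dx sin(nπx/L) = (nπ/L)·cos(nπx/L) and d²/dx² sin(nπx/L) = −(nπ/L)²·sin(nπx/L); on 0 ≤ x ≤ L, ∫sin²(nπx/L) dx = L/2 and ∫sin(nπx/L)·cos(nπx/L) dx = 0.
⟨p²⟩ = 95.404.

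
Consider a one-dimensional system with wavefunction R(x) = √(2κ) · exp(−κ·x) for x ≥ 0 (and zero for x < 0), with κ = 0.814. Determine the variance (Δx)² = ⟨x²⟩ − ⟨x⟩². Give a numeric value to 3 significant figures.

0.377

Compute ⟨x⟩ and ⟨x²⟩ separately, then (Δx)² = ⟨x²⟩ − ⟨x⟩².
Every integrand reduces to terms xʲ·e^(−2κx) on [0, ∞); use ∫₀^∞ xʲ·e^(−2κx) dx = j!/(2κ)^(j+1).
⟨x⟩ = 0.61425 and ⟨x²⟩ = 0.75461.
(Δx)² = 0.75461 − (0.61425)² = 0.37730.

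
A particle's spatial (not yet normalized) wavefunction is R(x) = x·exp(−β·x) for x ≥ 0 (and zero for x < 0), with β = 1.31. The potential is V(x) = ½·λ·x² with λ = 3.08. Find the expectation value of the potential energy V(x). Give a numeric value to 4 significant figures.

2.692

⟨V⟩ = ∫ V(x)·|R|² dx / ∫|R|² dx.
Every integrand reduces to terms xʲ·e^(−2βx) on [0, ∞); use ∫₀^∞ xʲ·e^(−2βx) dx = j!/(2β)^(j+1).
State is unnormalized: ∫|R|² dx = 0.11121, and ∫R*·V(x)·R dx = 0.29938, so ⟨V⟩ = 0.29938 / 0.11121.
⟨V⟩ = 2.6922.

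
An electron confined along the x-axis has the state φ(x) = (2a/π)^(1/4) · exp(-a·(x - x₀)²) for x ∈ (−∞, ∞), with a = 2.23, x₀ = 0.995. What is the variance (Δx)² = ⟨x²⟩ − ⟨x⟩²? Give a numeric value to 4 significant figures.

Compute ⟨x⟩ and ⟨x²⟩ separately, then (Δx)² = ⟨x²⟩ − ⟨x⟩².
Gaussian moments (u = x − x₀): ∫u^(2j)·e^(−2au²) du = (2j−1)!!/(4a)^j · √(π/(2a)), odd powers integrate to 0; here √(π/(2a)) = 0.83928.
⟨x⟩ = 0.99500 and ⟨x²⟩ = 1.1021.
(Δx)² = 1.1021 − (0.99500)² = 0.11211.

0.1121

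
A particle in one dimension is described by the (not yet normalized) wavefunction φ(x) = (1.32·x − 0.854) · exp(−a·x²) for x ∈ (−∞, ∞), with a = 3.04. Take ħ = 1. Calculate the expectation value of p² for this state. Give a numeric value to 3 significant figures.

p² φ = −ħ² d²φ/dx²; ⟨p²⟩ = −ħ² ∫ φ*·φ'' dx / ∫|φ|² dx.
Expand each integrand as polynomial × e^(−2ax²) and use ∫x^(2j)·e^(−2ax²) dx = (2j−1)!!/(4a)^j · √(π/(2a)), odd powers → 0; here √(π/(2a)) = 0.71882. Differentiate with the product rule, d/dx e^(−ax²) = −2ax·e^(−ax²).
State is unnormalized: ∫|φ|² dx = 0.62725, and ∫φ*·(−ħ² φ'') dx = 2.5331, so ⟨p²⟩ = 2.5331 / 0.62725.
⟨p²⟩ = 4.0384.

4.04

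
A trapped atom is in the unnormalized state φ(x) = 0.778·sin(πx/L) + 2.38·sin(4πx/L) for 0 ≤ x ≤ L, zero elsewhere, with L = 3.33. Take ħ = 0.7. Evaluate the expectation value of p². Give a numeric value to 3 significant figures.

6.35

p² φ = −ħ² d²φ/dx²; ⟨p²⟩ = −ħ² ∫ φ*·φ'' dx / ∫|φ|² dx.
d²/dx² sin(jπx/L) = −(jπ/L)²·sin(jπx/L); on 0 ≤ x ≤ L, ∫sin²(jπx/L) dx = L/2 and ∫sin(jπx/L)·sin(lπx/L) dx = 0 for j ≠ l, so only diagonal terms survive in ∫|φ|² and ∫φ·φ″; ∫φ·φ′ dx = [φ²/2] between the walls = 0.
State is unnormalized: ∫|φ|² dx = 10.439, and ∫φ*·(−ħ² φ'') dx = 66.250, so ⟨p²⟩ = 66.250 / 10.439.
⟨p²⟩ = 6.3464.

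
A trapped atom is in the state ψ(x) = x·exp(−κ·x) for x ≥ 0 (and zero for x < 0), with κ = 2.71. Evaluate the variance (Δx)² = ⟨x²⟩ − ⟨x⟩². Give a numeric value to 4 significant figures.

Compute ⟨x⟩ and ⟨x²⟩ separately, then (Δx)² = ⟨x²⟩ − ⟨x⟩².
Every integrand reduces to terms xʲ·e^(−2κx) on [0, ∞); use ∫₀^∞ xʲ·e^(−2κx) dx = j!/(2κ)^(j+1).
Normalization: ∫|ψ|² dx = 0.012561.
⟨x⟩ = 0.55351 and ⟨x²⟩ = 0.40849.
(Δx)² = 0.40849 − (0.55351)² = 0.10212.

0.1021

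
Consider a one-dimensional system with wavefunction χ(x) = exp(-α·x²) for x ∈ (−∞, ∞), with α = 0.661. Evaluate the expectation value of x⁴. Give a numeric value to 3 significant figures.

⟨x⁴⟩ = ∫ x⁴·|χ|² dx / ∫|χ|² dx (integrals over the domain).
Gaussian moments: ∫x^(2j)·e^(−2αx²) dx = (2j−1)!!/(4α)^j · √(π/(2α)), odd powers integrate to 0; here √(π/(2α)) = 1.5416.
State is unnormalized: ∫|χ|² dx = 1.5416, and ∫χ*·x⁴·χ dx = 0.66154, so ⟨x⁴⟩ = 0.66154 / 1.5416.
⟨x⁴⟩ = 0.42914.

0.429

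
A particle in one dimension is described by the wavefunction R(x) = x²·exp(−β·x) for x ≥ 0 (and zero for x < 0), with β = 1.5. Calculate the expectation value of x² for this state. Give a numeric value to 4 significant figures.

⟨x²⟩ = ∫ x²·|R|² dx / ∫|R|² dx (integrals over the domain).
Every integrand reduces to terms xʲ·e^(−2βx) on [0, ∞); use ∫₀^∞ xʲ·e^(−2βx) dx = j!/(2β)^(j+1).
State is unnormalized: ∫|R|² dx = 0.098765, and ∫R*·x²·R dx = 0.32922, so ⟨x²⟩ = 0.32922 / 0.098765.
⟨x²⟩ = 3.3333.

3.333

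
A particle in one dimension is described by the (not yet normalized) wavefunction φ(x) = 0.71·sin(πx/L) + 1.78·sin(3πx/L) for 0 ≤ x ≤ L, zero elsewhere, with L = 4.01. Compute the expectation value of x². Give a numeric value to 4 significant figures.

5.591

⟨x²⟩ = ∫ x²·|φ|² dx / ∫|φ|² dx (integrals over the domain).
On 0 ≤ x ≤ L (j ≠ l): ∫sin²(jπx/L) dx = L/2, ∫sin(jπx/L)·sin(lπx/L) dx = 0; diagonal moments ∫x·sin²(jπx/L) dx = L²/4, ∫x²·sin²(jπx/L) dx = L³·(1/6 − 1/(4j²π²)); cross terms ∫x·sin(jπx/L)·sin(lπx/L) dx = 0 for j + l even and −4jlL²/(π²(j² − l²)²) for j + l odd, ∫x²·sin(jπx/L)·sin(lπx/L) dx = (−1)^(j+l)·4jlL³/(π²(j² − l²)²); higher powers the same way via product-to-sum and parts.
State is unnormalized: ∫|φ|² dx = 7.3634, and ∫φ*·x²·φ dx = 41.166, so ⟨x²⟩ = 41.166 / 7.3634.
⟨x²⟩ = 5.5906.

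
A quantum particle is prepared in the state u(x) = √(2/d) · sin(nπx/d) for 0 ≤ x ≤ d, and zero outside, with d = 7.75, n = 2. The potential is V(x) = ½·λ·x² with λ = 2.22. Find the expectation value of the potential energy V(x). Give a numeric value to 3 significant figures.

⟨V⟩ = ∫ V(x)·|u|² dx.
With sin²θ = (1 − cos2θ)/2 on 0 ≤ x ≤ d: ∫sin²(nπx/d) dx = d/2, ∫x·sin²(nπx/d) dx = d²/4, ∫x²·sin²(nπx/d) dx = d³·(1/6 − 1/(4n²π²)); higher powers xᵏ the same way, integrating xᵏ·cos(2nπx/d) by parts.
⟨V⟩ = 21.379.

21.4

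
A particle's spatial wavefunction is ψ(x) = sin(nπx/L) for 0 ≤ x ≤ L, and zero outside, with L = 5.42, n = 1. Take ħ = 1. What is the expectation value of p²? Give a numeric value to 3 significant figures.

p² ψ = −ħ² d²ψ/dx²; ⟨p²⟩ = −ħ² ∫ ψ*·ψ'' dx / ∫|ψ|² dx.
d/dx sin(nπx/L) = (nπ/L)·cos(nπx/L) and d²/dx² sin(nπx/L) = −(nπ/L)²·sin(nπx/L); on 0 ≤ x ≤ L, ∫sin²(nπx/L) dx = L/2 and ∫sin(nπx/L)·cos(nπx/L) dx = 0.
State is unnormalized: ∫|ψ|² dx = 2.7100, and ∫ψ*·(−ħ² ψ'') dx = 0.91048, so ⟨p²⟩ = 0.91048 / 2.7100.
⟨p²⟩ = 0.33597.

0.336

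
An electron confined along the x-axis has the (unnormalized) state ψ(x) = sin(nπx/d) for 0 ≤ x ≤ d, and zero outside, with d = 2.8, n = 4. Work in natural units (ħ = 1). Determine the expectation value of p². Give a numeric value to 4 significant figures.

20.14

p² ψ = −ħ² d²ψ/dx²; ⟨p²⟩ = −ħ² ∫ ψ*·ψ'' dx / ∫|ψ|² dx.
d/dx sin(nπx/d) = (nπ/d)·cos(nπx/d) and d²/dx² sin(nπx/d) = −(nπ/d)²·sin(nπx/d); on 0 ≤ x ≤ d, ∫sin²(nπx/d) dx = d/2 and ∫sin(nπx/d)·cos(nπx/d) dx = 0.
State is unnormalized: ∫|ψ|² dx = 1.4000, and ∫ψ*·(−ħ² ψ'') dx = 28.199, so ⟨p²⟩ = 28.199 / 1.4000.
⟨p²⟩ = 20.142.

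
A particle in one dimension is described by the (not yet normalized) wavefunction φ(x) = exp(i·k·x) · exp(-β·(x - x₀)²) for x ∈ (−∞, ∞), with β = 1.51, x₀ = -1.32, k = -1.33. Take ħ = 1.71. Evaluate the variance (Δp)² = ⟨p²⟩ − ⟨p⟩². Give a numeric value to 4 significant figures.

4.415

Compute ⟨p⟩ and ⟨p²⟩ separately; (Δp)² = ⟨p²⟩ − ⟨p⟩².
Gaussian moments (u = x − x₀): ∫u^(2j)·e^(−2βu²) du = (2j−1)!!/(4β)^j · √(π/(2β)), odd powers integrate to 0; here √(π/(2β)) = 1.0199. Derivatives: φ′ = (ik − 2βu)·φ, φ″ = ((ik − 2βu)² − 2β)·φ; the odd-in-u pieces drop out.
Normalization: ∫|φ|² dx = 1.0199.
⟨p⟩ = -2.2743 and ⟨p²⟩ = 9.5878.
(Δp)² = 9.5878 − (-2.2743)² = 4.4154.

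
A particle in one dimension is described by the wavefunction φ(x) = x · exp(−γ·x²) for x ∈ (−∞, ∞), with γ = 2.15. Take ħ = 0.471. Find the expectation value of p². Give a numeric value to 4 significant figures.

1.431

p² φ = −ħ² d²φ/dx²; ⟨p²⟩ = −ħ² ∫ φ*·φ'' dx / ∫|φ|² dx.
Expand each integrand as polynomial × e^(−2γx²) and use ∫x^(2j)·e^(−2γx²) dx = (2j−1)!!/(4γ)^j · √(π/(2γ)), odd powers → 0; here √(π/(2γ)) = 0.85475. Differentiate with the product rule, d/dx e^(−γx²) = −2γx·e^(−γx²).
State is unnormalized: ∫|φ|² dx = 0.099390, and ∫φ*·(−ħ² φ'') dx = 0.14221, so ⟨p²⟩ = 0.14221 / 0.099390.
⟨p²⟩ = 1.4309.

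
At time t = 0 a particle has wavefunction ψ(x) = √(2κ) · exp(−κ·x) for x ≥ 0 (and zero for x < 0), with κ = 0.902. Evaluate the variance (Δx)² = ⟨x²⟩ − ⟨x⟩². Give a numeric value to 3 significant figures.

Compute ⟨x⟩ and ⟨x²⟩ separately, then (Δx)² = ⟨x²⟩ − ⟨x⟩².
Every integrand reduces to terms xʲ·e^(−2κx) on [0, ∞); use ∫₀^∞ xʲ·e^(−2κx) dx = j!/(2κ)^(j+1).
⟨x⟩ = 0.55432 and ⟨x²⟩ = 0.61455.
(Δx)² = 0.61455 − (0.55432)² = 0.30727.

0.307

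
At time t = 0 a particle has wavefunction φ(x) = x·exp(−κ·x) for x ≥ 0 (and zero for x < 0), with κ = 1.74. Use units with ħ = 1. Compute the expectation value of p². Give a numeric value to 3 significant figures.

3.03

p² φ = −ħ² d²φ/dx²; ⟨p²⟩ = −ħ² ∫ φ*·φ'' dx / ∫|φ|² dx.
Differentiate x·exp(−κ·x) with the product rule; every integrand then reduces to terms xʲ·e^(−2κx) on [0, ∞), with ∫₀^∞ xʲ·e^(−2κx) dx = j!/(2κ)^(j+1).
State is unnormalized: ∫|φ|² dx = 0.047456, and ∫φ*·(−ħ² φ'') dx = 0.14368, so ⟨p²⟩ = 0.14368 / 0.047456.
⟨p²⟩ = 3.0276.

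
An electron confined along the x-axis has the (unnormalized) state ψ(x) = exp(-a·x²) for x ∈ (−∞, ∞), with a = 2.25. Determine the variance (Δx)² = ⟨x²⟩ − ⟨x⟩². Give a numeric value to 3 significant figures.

0.111

Compute ⟨x⟩ and ⟨x²⟩ separately, then (Δx)² = ⟨x²⟩ − ⟨x⟩².
Gaussian moments: ∫x^(2j)·e^(−2ax²) dx = (2j−1)!!/(4a)^j · √(π/(2a)), odd powers integrate to 0; here √(π/(2a)) = 0.83554.
Normalization: ∫|ψ|² dx = 0.83554.
⟨x⟩ = 0.0000 and ⟨x²⟩ = 0.11111.
(Δx)² = 0.11111 − (0.0000)² = 0.11111.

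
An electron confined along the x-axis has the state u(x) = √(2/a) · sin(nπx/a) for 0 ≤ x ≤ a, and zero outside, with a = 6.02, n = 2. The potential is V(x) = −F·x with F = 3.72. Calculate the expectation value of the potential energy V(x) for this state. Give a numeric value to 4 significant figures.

⟨V⟩ = ∫ V(x)·|u|² dx.
With sin²θ = (1 − cos2θ)/2 on 0 ≤ x ≤ a: ∫sin²(nπx/a) dx = a/2, ∫x·sin²(nπx/a) dx = a²/4, ∫x²·sin²(nπx/a) dx = a³·(1/6 − 1/(4n²π²)); higher powers xᵏ the same way, integrating xᵏ·cos(2nπx/a) by parts.
⟨V⟩ = -11.197.

-11.20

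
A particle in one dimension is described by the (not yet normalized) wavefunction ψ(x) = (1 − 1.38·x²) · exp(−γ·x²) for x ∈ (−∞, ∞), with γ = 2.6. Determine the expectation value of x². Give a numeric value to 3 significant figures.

0.0571

⟨x²⟩ = ∫ x²·|ψ|² dx / ∫|ψ|² dx (integrals over the domain).
Expand each integrand as polynomial × e^(−2γx²) and use ∫x^(2j)·e^(−2γx²) dx = (2j−1)!!/(4γ)^j · √(π/(2γ)), odd powers → 0; here √(π/(2γ)) = 0.77727.
State is unnormalized: ∫|ψ|² dx = 0.61205, and ∫ψ*·x²·ψ dx = 0.034974, so ⟨x²⟩ = 0.034974 / 0.61205.
⟨x²⟩ = 0.057142.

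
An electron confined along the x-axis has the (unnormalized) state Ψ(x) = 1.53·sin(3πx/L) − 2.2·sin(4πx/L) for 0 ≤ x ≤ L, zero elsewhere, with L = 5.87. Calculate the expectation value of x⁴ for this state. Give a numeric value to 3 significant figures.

396.

⟨x⁴⟩ = ∫ x⁴·|Ψ|² dx / ∫|Ψ|² dx (integrals over the domain).
On 0 ≤ x ≤ L (j ≠ l): ∫sin²(jπx/L) dx = L/2, ∫sin(jπx/L)·sin(lπx/L) dx = 0; diagonal moments ∫x·sin²(jπx/L) dx = L²/4, ∫x²·sin²(jπx/L) dx = L³·(1/6 − 1/(4j²π²)); cross terms ∫x·sin(jπx/L)·sin(lπx/L) dx = 0 for j + l even and −4jlL²/(π²(j² − l²)²) for j + l odd, ∫x²·sin(jπx/L)·sin(lπx/L) dx = (−1)^(j+l)·4jlL³/(π²(j² − l²)²); higher powers the same way via product-to-sum and parts.
State is unnormalized: ∫|Ψ|² dx = 21.076, and ∫Ψ*·x⁴·Ψ dx = 8344.5, so ⟨x⁴⟩ = 8344.5 / 21.076.
⟨x⁴⟩ = 395.93.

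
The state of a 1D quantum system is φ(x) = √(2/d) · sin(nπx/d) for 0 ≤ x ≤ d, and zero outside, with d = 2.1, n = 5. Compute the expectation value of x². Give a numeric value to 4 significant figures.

1.461

⟨x²⟩ = ∫ x²·|φ|² dx (integrals over the domain).
With sin²θ = (1 − cos2θ)/2 on 0 ≤ x ≤ d: ∫sin²(nπx/d) dx = d/2, ∫x·sin²(nπx/d) dx = d²/4, ∫x²·sin²(nπx/d) dx = d³·(1/6 − 1/(4n²π²)); higher powers xᵏ the same way, integrating xᵏ·cos(2nπx/d) by parts.
⟨x²⟩ = 1.4611.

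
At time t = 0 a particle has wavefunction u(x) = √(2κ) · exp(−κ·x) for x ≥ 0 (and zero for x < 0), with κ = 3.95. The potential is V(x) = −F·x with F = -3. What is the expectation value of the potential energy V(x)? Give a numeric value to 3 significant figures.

0.380

⟨V⟩ = ∫ V(x)·|u|² dx.
Every integrand reduces to terms xʲ·e^(−2κx) on [0, ∞); use ∫₀^∞ xʲ·e^(−2κx) dx = j!/(2κ)^(j+1).
⟨V⟩ = 0.37975.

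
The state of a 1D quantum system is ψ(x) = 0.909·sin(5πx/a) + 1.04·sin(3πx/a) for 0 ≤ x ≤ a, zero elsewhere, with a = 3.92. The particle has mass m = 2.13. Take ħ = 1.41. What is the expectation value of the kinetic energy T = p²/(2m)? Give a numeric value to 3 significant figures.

T = −(ħ²/2m) d²/dx², so ⟨T⟩ = −(ħ²/2m) ∫ ψ*·ψ'' dx / ∫|ψ|² dx; with m = 2.13.
d²/dx² sin(jπx/a) = −(jπ/a)²·sin(jπx/a); on 0 ≤ x ≤ a, ∫sin²(jπx/a) dx = a/2 and ∫sin(jπx/a)·sin(lπx/a) dx = 0 for j ≠ l, so only diagonal terms survive in ∫|ψ|² and ∫ψ·ψ″; ∫ψ·ψ′ dx = [ψ²/2] between the walls = 0.
State is unnormalized: ∫|ψ|² dx = 3.7394, and ∫ψ*·(−ħ²/2m · ψ'') dx = 17.855, so ⟨T⟩ = 17.855 / 3.7394.
⟨T⟩ = 4.7748.

4.77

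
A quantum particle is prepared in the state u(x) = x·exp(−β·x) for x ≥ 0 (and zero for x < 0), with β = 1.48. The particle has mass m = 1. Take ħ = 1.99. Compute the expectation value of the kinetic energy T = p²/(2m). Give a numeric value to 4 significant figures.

4.337

T = −(ħ²/2m) d²/dx², so ⟨T⟩ = −(ħ²/2m) ∫ u*·u'' dx / ∫|u|² dx; with m = 1.
Differentiate x·exp(−β·x) with the product rule; every integrand then reduces to terms xʲ·e^(−2βx) on [0, ∞), with ∫₀^∞ xʲ·e^(−2βx) dx = j!/(2β)^(j+1).
State is unnormalized: ∫|u|² dx = 0.077118, and ∫u*·(−ħ²/2m · u'') dx = 0.33447, so ⟨T⟩ = 0.33447 / 0.077118.
⟨T⟩ = 4.3371.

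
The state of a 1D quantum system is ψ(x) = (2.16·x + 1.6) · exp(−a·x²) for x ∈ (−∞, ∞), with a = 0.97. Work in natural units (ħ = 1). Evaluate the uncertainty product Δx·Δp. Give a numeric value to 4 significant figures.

Δx = √(⟨x²⟩−⟨x⟩²), Δp = √(⟨p²⟩−⟨p⟩²).
Expand each integrand as polynomial × e^(−2ax²) and use ∫x^(2j)·e^(−2ax²) dx = (2j−1)!!/(4a)^j · √(π/(2a)), odd powers → 0; here √(π/(2a)) = 1.2725. Differentiate with the product rule, d/dx e^(−ax²) = −2ax·e^(−ax²).
Normalization: ∫|ψ|² dx = 4.7879.
⟨x⟩ = 0.47348, ⟨x²⟩ = 0.42247 ⇒ Δx = 0.44530.
⟨p⟩ = 0.0000, ⟨p²⟩ = 1.5900 ⇒ Δp = 1.2610.
Δx·Δp = 0.56151.

0.5615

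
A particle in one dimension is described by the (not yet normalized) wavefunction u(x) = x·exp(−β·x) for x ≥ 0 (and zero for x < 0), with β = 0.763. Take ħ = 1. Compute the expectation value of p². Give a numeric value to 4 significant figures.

p² u = −ħ² d²u/dx²; ⟨p²⟩ = −ħ² ∫ u*·u'' dx / ∫|u|² dx.
Differentiate x·exp(−β·x) with the product rule; every integrand then reduces to terms xʲ·e^(−2βx) on [0, ∞), with ∫₀^∞ xʲ·e^(−2βx) dx = j!/(2β)^(j+1).
State is unnormalized: ∫|u|² dx = 0.56282, and ∫u*·(−ħ² u'') dx = 0.32765, so ⟨p²⟩ = 0.32765 / 0.56282.
⟨p²⟩ = 0.58217.

0.5822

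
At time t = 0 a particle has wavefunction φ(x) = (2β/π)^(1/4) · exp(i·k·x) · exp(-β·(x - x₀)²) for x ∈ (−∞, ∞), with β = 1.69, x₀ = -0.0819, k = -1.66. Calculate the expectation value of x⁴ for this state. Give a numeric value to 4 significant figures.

⟨x⁴⟩ = ∫ x⁴·|φ|² dx (integrals over the domain).
Gaussian moments (u = x − x₀): ∫u^(2j)·e^(−2βu²) du = (2j−1)!!/(4β)^j · √(π/(2β)), odd powers integrate to 0; here √(π/(2β)) = 0.96409.
⟨x⁴⟩ = 0.071647.

0.07165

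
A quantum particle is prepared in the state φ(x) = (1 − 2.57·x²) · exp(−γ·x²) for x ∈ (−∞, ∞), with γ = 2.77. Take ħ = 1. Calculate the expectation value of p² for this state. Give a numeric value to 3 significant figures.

p² φ = −ħ² d²φ/dx²; ⟨p²⟩ = −ħ² ∫ φ*·φ'' dx / ∫|φ|² dx.
Expand each integrand as polynomial × e^(−2γx²) and use ∫x^(2j)·e^(−2γx²) dx = (2j−1)!!/(4γ)^j · √(π/(2γ)), odd powers → 0; here √(π/(2γ)) = 0.75304. Differentiate with the product rule, d/dx e^(−γx²) = −2γx·e^(−γx²).
State is unnormalized: ∫|φ|² dx = 0.52525, and ∫φ*·(−ħ² φ'') dx = 3.8392, so ⟨p²⟩ = 3.8392 / 0.52525.
⟨p²⟩ = 7.3092.

7.31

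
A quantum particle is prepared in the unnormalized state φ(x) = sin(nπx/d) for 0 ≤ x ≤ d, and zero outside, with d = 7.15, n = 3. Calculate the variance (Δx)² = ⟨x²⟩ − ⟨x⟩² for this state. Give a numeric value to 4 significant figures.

Compute ⟨x⟩ and ⟨x²⟩ separately, then (Δx)² = ⟨x²⟩ − ⟨x⟩².
With sin²θ = (1 − cos2θ)/2 on 0 ≤ x ≤ d: ∫sin²(nπx/d) dx = d/2, ∫x·sin²(nπx/d) dx = d²/4, ∫x²·sin²(nπx/d) dx = d³·(1/6 − 1/(4n²π²)); higher powers xᵏ the same way, integrating xᵏ·cos(2nπx/d) by parts.
Normalization: ∫|φ|² dx = 3.5750.
⟨x⟩ = 3.5750 and ⟨x²⟩ = 16.753.
(Δx)² = 16.753 − (3.5750)² = 3.9724.

3.972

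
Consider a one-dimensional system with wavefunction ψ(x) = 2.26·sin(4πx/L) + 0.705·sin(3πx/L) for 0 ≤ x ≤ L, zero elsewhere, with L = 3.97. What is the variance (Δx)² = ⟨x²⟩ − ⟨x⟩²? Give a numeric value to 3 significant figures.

1.06

Compute ⟨x⟩ and ⟨x²⟩ separately, then (Δx)² = ⟨x²⟩ − ⟨x⟩².
On 0 ≤ x ≤ L (j ≠ l): ∫sin²(jπx/L) dx = L/2, ∫sin(jπx/L)·sin(lπx/L) dx = 0; diagonal moments ∫x·sin²(jπx/L) dx = L²/4, ∫x²·sin²(jπx/L) dx = L³·(1/6 − 1/(4j²π²)); cross terms ∫x·sin(jπx/L)·sin(lπx/L) dx = 0 for j + l even and −4jlL²/(π²(j² − l²)²) for j + l odd, ∫x²·sin(jπx/L)·sin(lπx/L) dx = (−1)^(j+l)·4jlL³/(π²(j² − l²)²); higher powers the same way via product-to-sum and parts.
Normalization: ∫|ψ|² dx = 11.125.
⟨x⟩ = 1.5369 and ⟨x²⟩ = 3.4214.
(Δx)² = 3.4214 − (1.5369)² = 1.0593.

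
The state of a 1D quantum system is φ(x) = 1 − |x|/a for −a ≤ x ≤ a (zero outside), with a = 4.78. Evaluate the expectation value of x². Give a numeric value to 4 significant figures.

⟨x²⟩ = ∫ x²·|φ|² dx / ∫|φ|² dx (integrals over the domain).
φ is even, so ∫ over [−a, a] = 2∫₀ᵃ with φ = 1 − x/a there: ∫₀ᵃ (1 − x/a)² dx = a/3, ∫₀ᵃ x²(1 − x/a)² dx = a³/30, ∫₀ᵃ x⁴(1 − x/a)² dx = a⁵/105.
State is unnormalized: ∫|φ|² dx = 3.1867, and ∫φ*·x²·φ dx = 7.2810, so ⟨x²⟩ = 7.2810 / 3.1867.
⟨x²⟩ = 2.2848.

2.285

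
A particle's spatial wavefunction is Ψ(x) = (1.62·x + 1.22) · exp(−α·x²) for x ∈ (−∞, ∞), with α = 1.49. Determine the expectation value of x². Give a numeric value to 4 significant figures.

0.2444

⟨x²⟩ = ∫ x²·|Ψ|² dx / ∫|Ψ|² dx (integrals over the domain).
Expand each integrand as polynomial × e^(−2αx²) and use ∫x^(2j)·e^(−2αx²) dx = (2j−1)!!/(4α)^j · √(π/(2α)), odd powers → 0; here √(π/(2α)) = 1.0268.
State is unnormalized: ∫|Ψ|² dx = 1.9803, and ∫Ψ*·x²·Ψ dx = 0.48399, so ⟨x²⟩ = 0.48399 / 1.9803.
⟨x²⟩ = 0.24440.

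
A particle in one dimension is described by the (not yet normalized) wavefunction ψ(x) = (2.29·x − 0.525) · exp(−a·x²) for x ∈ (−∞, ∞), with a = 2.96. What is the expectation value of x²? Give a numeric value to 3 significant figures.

0.189

⟨x²⟩ = ∫ x²·|ψ|² dx / ∫|ψ|² dx (integrals over the domain).
Expand each integrand as polynomial × e^(−2ax²) and use ∫x^(2j)·e^(−2ax²) dx = (2j−1)!!/(4a)^j · √(π/(2a)), odd powers → 0; here √(π/(2a)) = 0.72847.
State is unnormalized: ∫|ψ|² dx = 0.52344, and ∫ψ*·x²·ψ dx = 0.098711, so ⟨x²⟩ = 0.098711 / 0.52344.
⟨x²⟩ = 0.18858.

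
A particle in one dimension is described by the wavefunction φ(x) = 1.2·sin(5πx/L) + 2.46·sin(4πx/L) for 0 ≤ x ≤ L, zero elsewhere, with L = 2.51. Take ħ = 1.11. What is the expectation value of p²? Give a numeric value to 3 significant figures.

p² φ = −ħ² d²φ/dx²; ⟨p²⟩ = −ħ² ∫ φ*·φ'' dx / ∫|φ|² dx.
d²/dx² sin(jπx/L) = −(jπ/L)²·sin(jπx/L); on 0 ≤ x ≤ L, ∫sin²(jπx/L) dx = L/2 and ∫sin(jπx/L)·sin(lπx/L) dx = 0 for j ≠ l, so only diagonal terms survive in ∫|φ|² and ∫φ·φ″; ∫φ·φ′ dx = [φ²/2] between the walls = 0.
State is unnormalized: ∫|φ|² dx = 9.4020, and ∫φ*·(−ħ² φ'') dx = 321.75, so ⟨p²⟩ = 321.75 / 9.4020.
⟨p²⟩ = 34.222.

34.2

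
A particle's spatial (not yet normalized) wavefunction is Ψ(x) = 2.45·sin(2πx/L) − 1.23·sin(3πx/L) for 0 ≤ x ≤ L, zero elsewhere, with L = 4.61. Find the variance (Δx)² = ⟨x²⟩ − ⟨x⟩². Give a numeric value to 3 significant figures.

1.01

Compute ⟨x⟩ and ⟨x²⟩ separately, then (Δx)² = ⟨x²⟩ − ⟨x⟩².
On 0 ≤ x ≤ L (j ≠ l): ∫sin²(jπx/L) dx = L/2, ∫sin(jπx/L)·sin(lπx/L) dx = 0; diagonal moments ∫x·sin²(jπx/L) dx = L²/4, ∫x²·sin²(jπx/L) dx = L³·(1/6 − 1/(4j²π²)); cross terms ∫x·sin(jπx/L)·sin(lπx/L) dx = 0 for j + l even and −4jlL²/(π²(j² − l²)²) for j + l odd, ∫x²·sin(jπx/L)·sin(lπx/L) dx = (−1)^(j+l)·4jlL³/(π²(j² − l²)²); higher powers the same way via product-to-sum and parts.
Normalization: ∫|Ψ|² dx = 17.323.
⟨x⟩ = 3.0242 and ⟨x²⟩ = 10.161.
(Δx)² = 10.161 − (3.0242)² = 1.0147.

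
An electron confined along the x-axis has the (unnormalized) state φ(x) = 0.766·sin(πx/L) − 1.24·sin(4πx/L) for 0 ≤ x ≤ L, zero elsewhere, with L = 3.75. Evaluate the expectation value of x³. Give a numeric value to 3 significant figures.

12.9

⟨x³⟩ = ∫ x³·|φ|² dx / ∫|φ|² dx (integrals over the domain).
On 0 ≤ x ≤ L (j ≠ l): ∫sin²(jπx/L) dx = L/2, ∫sin(jπx/L)·sin(lπx/L) dx = 0; diagonal moments ∫x·sin²(jπx/L) dx = L²/4, ∫x²·sin²(jπx/L) dx = L³·(1/6 − 1/(4j²π²)); cross terms ∫x·sin(jπx/L)·sin(lπx/L) dx = 0 for j + l even and −4jlL²/(π²(j² − l²)²) for j + l odd, ∫x²·sin(jπx/L)·sin(lπx/L) dx = (−1)^(j+l)·4jlL³/(π²(j² − l²)²); higher powers the same way via product-to-sum and parts.
State is unnormalized: ∫|φ|² dx = 3.9832, and ∫φ*·x³·φ dx = 51.193, so ⟨x³⟩ = 51.193 / 3.9832.
⟨x³⟩ = 12.852.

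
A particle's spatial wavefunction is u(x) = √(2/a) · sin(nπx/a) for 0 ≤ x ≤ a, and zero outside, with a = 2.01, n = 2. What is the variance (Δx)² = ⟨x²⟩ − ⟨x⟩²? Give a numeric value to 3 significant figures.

0.286

Compute ⟨x⟩ and ⟨x²⟩ separately, then (Δx)² = ⟨x²⟩ − ⟨x⟩².
With sin²θ = (1 − cos2θ)/2 on 0 ≤ x ≤ a: ∫sin²(nπx/a) dx = a/2, ∫x·sin²(nπx/a) dx = a²/4, ∫x²·sin²(nπx/a) dx = a³·(1/6 − 1/(4n²π²)); higher powers xᵏ the same way, integrating xᵏ·cos(2nπx/a) by parts.
⟨x⟩ = 1.0050 and ⟨x²⟩ = 1.2955.
(Δx)² = 1.2955 − (1.0050)² = 0.28551.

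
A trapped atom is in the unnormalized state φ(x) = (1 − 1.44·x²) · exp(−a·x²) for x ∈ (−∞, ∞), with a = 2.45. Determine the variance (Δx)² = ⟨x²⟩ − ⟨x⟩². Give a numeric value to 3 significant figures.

0.0585

Compute ⟨x⟩ and ⟨x²⟩ separately, then (Δx)² = ⟨x²⟩ − ⟨x⟩².
Expand each integrand as polynomial × e^(−2ax²) and use ∫x^(2j)·e^(−2ax²) dx = (2j−1)!!/(4a)^j · √(π/(2a)), odd powers → 0; here √(π/(2a)) = 0.80071.
Normalization: ∫|φ|² dx = 0.61727.
⟨x⟩ = 0.0000 and ⟨x²⟩ = 0.058537.
(Δx)² = 0.058537 − (0.0000)² = 0.058537.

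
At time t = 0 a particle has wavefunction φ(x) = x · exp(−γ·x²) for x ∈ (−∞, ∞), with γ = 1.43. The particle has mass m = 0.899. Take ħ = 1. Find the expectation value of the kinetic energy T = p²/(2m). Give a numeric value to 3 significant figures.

2.39

T = −(ħ²/2m) d²/dx², so ⟨T⟩ = −(ħ²/2m) ∫ φ*·φ'' dx / ∫|φ|² dx; with m = 0.899.
Expand each integrand as polynomial × e^(−2γx²) and use ∫x^(2j)·e^(−2γx²) dx = (2j−1)!!/(4γ)^j · √(π/(2γ)), odd powers → 0; here √(π/(2γ)) = 1.0481. Differentiate with the product rule, d/dx e^(−γx²) = −2γx·e^(−γx²).
State is unnormalized: ∫|φ|² dx = 0.18323, and ∫φ*·(−ħ²/2m · φ'') dx = 0.43718, so ⟨T⟩ = 0.43718 / 0.18323.
⟨T⟩ = 2.3860.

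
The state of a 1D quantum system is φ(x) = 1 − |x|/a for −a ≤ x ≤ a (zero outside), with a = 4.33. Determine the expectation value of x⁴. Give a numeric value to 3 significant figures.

10.0

⟨x⁴⟩ = ∫ x⁴·|φ|² dx / ∫|φ|² dx (integrals over the domain).
φ is even, so ∫ over [−a, a] = 2∫₀ᵃ with φ = 1 − x/a there: ∫₀ᵃ (1 − x/a)² dx = a/3, ∫₀ᵃ x²(1 − x/a)² dx = a³/30, ∫₀ᵃ x⁴(1 − x/a)² dx = a⁵/105.
State is unnormalized: ∫|φ|² dx = 2.8867, and ∫φ*·x⁴·φ dx = 28.992, so ⟨x⁴⟩ = 28.992 / 2.8867.
⟨x⁴⟩ = 10.043.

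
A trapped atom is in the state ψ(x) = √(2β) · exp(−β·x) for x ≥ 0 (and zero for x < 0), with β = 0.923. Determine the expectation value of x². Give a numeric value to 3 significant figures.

⟨x²⟩ = ∫ x²·|ψ|² dx (integrals over the domain).
Every integrand reduces to terms xʲ·e^(−2βx) on [0, ∞); use ∫₀^∞ xʲ·e^(−2βx) dx = j!/(2β)^(j+1).
⟨x²⟩ = 0.58690.

0.587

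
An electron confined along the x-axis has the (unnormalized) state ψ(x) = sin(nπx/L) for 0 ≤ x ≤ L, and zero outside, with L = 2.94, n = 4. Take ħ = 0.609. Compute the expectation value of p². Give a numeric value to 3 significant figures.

p² ψ = −ħ² d²ψ/dx²; ⟨p²⟩ = −ħ² ∫ ψ*·ψ'' dx / ∫|ψ|² dx.
d/dx sin(nπx/L) = (nπ/L)·cos(nπx/L) and d²/dx² sin(nπx/L) = −(nπ/L)²·sin(nπx/L); on 0 ≤ x ≤ L, ∫sin²(nπx/L) dx = L/2 and ∫sin(nπx/L)·cos(nπx/L) dx = 0.
State is unnormalized: ∫|ψ|² dx = 1.4700, and ∫ψ*·(−ħ² ψ'') dx = 9.9604, so ⟨p²⟩ = 9.9604 / 1.4700.
⟨p²⟩ = 6.7758.

6.78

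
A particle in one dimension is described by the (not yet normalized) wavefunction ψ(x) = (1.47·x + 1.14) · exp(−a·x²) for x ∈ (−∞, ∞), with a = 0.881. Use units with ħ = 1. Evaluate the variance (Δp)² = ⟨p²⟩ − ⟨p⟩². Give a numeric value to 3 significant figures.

1.45

Compute ⟨p⟩ and ⟨p²⟩ separately; (Δp)² = ⟨p²⟩ − ⟨p⟩².
Expand each integrand as polynomial × e^(−2ax²) and use ∫x^(2j)·e^(−2ax²) dx = (2j−1)!!/(4a)^j · √(π/(2a)), odd powers → 0; here √(π/(2a)) = 1.3353. Differentiate with the product rule, d/dx e^(−ax²) = −2ax·e^(−ax²).
Normalization: ∫|ψ|² dx = 2.5541.
⟨p⟩ = 0.0000 and ⟨p²⟩ = 1.4459.
(Δp)² = 1.4459 − (0.0000)² = 1.4459.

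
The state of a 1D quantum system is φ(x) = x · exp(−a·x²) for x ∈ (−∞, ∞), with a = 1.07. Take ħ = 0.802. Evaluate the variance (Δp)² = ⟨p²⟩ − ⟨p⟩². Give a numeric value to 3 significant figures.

2.06

Compute ⟨p⟩ and ⟨p²⟩ separately; (Δp)² = ⟨p²⟩ − ⟨p⟩².
Expand each integrand as polynomial × e^(−2ax²) and use ∫x^(2j)·e^(−2ax²) dx = (2j−1)!!/(4a)^j · √(π/(2a)), odd powers → 0; here √(π/(2a)) = 1.2116. Differentiate with the product rule, d/dx e^(−ax²) = −2ax·e^(−ax²).
Normalization: ∫|φ|² dx = 0.28309.
⟨p⟩ = 0.0000 and ⟨p²⟩ = 2.0647.
(Δp)² = 2.0647 − (0.0000)² = 2.0647.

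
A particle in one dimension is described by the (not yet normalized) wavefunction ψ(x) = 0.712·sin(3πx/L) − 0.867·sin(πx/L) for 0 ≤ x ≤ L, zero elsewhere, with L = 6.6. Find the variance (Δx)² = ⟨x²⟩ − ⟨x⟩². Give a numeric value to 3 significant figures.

Compute ⟨x⟩ and ⟨x²⟩ separately, then (Δx)² = ⟨x²⟩ − ⟨x⟩².
On 0 ≤ x ≤ L (j ≠ l): ∫sin²(jπx/L) dx = L/2, ∫sin(jπx/L)·sin(lπx/L) dx = 0; diagonal moments ∫x·sin²(jπx/L) dx = L²/4, ∫x²·sin²(jπx/L) dx = L³·(1/6 − 1/(4j²π²)); cross terms ∫x·sin(jπx/L)·sin(lπx/L) dx = 0 for j + l even and −4jlL²/(π²(j² − l²)²) for j + l odd, ∫x²·sin(jπx/L)·sin(lπx/L) dx = (−1)^(j+l)·4jlL³/(π²(j² − l²)²); higher powers the same way via product-to-sum and parts.
Normalization: ∫|ψ|² dx = 4.1535.
⟨x⟩ = 3.3000 and ⟨x²⟩ = 11.480.
(Δx)² = 11.480 − (3.3000)² = 0.58981.

0.590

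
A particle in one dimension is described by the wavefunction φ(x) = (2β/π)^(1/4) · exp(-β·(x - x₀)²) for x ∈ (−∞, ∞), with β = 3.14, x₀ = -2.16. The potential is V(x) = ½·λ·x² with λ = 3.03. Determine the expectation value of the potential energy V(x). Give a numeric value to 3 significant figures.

7.19

⟨V⟩ = ∫ V(x)·|φ|² dx.
Gaussian moments (u = x − x₀): ∫u^(2j)·e^(−2βu²) du = (2j−1)!!/(4β)^j · √(π/(2β)), odd powers integrate to 0; here √(π/(2β)) = 0.70729.
⟨V⟩ = 7.1890.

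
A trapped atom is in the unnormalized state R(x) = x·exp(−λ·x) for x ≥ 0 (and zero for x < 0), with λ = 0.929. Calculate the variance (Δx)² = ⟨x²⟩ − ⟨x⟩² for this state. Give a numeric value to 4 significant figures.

0.8690

Compute ⟨x⟩ and ⟨x²⟩ separately, then (Δx)² = ⟨x²⟩ − ⟨x⟩².
Every integrand reduces to terms xʲ·e^(−2λx) on [0, ∞); use ∫₀^∞ xʲ·e^(−2λx) dx = j!/(2λ)^(j+1).
Normalization: ∫|R|² dx = 0.31181.
⟨x⟩ = 1.6146 and ⟨x²⟩ = 3.4761.
(Δx)² = 3.4761 − (1.6146)² = 0.86902.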